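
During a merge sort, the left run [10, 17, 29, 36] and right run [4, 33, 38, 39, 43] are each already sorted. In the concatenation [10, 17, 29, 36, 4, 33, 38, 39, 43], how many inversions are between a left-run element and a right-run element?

5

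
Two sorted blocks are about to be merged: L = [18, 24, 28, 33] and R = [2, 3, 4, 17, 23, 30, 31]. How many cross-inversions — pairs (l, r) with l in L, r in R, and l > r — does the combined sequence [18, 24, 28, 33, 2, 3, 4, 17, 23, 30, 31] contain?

Count, for every r in R, how many entries of L exceed r:
r = 2: 18, 24, 28, 33 → 4
r = 3: 18, 24, 28, 33 → 4
r = 4: 18, 24, 28, 33 → 4
r = 17: 18, 24, 28, 33 → 4
r = 23: 24, 28, 33 → 3
r = 30: 33 → 1
r = 31: 33 → 1
Cross-inversions: 4 + 4 + 4 + 4 + 3 + 1 + 1 = 21

21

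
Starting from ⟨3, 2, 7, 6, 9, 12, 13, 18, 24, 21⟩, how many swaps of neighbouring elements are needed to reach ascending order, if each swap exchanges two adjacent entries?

3 adjacent swaps

Minimum adjacent swaps = number of inversions (each swap of adjacent out-of-order elements removes one inversion and no swap can remove more).
Count inversions — for each element, later elements that are smaller:
3: 2 → 1
2: none → 0
7: 6 → 1
6: none → 0
9: none → 0
12: none → 0
13: none → 0
18: none → 0
24: 21 → 1
21: none → 0
Total inversions: 1 + 0 + 1 + 0 + 0 + 0 + 0 + 0 + 1 + 0 = 3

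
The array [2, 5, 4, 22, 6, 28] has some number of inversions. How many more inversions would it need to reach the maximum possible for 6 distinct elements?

Maximum inversions for 6 distinct elements is C(6, 2) = 6·5/2 = 15.
Current inversions — for each element, count later smaller elements:
2: 0
5: 1
4: 0
22: 1
6: 0
28: 0
Current total: 0 + 1 + 0 + 1 + 0 + 0 = 2
Shortfall: 15 − 2 = 13

13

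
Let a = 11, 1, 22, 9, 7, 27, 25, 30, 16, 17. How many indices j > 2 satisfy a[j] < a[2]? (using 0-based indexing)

The element at index 2 is 22.
Elements after it: 9, 7, 27, 25, 30, 16, 17
Those smaller than 22: 9, 7, 16, 17

4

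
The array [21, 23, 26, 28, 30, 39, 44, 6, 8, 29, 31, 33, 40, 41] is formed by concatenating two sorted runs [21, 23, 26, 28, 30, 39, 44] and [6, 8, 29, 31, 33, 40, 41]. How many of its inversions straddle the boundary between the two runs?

Take each right-half value and tally the left-half values above it:
r = 6: 21, 23, 26, 28, 30, 39, 44 → 7
r = 8: 21, 23, 26, 28, 30, 39, 44 → 7
r = 29: 30, 39, 44 → 3
r = 31: 39, 44 → 2
r = 33: 39, 44 → 2
r = 40: 44 → 1
r = 41: 44 → 1
Cross-inversions: 7 + 7 + 3 + 2 + 2 + 1 + 1 = 23

Cross-inversions: 23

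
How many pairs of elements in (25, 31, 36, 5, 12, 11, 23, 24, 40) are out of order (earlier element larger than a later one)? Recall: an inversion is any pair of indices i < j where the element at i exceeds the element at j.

16

Count, for each position, how many later elements it exceeds:
25: 5
31: 5
36: 5
5: 0
12: 1
11: 0
23: 0
24: 0
40: 0
Sum: 5 + 5 + 5 + 0 + 1 + 0 + 0 + 0 + 0 = 16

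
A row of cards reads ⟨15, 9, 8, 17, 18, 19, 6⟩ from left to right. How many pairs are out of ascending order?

Out-of-order index pairs (0-indexed):
(0,1): 15 > 9
(0,2): 15 > 8
(0,6): 15 > 6
(1,2): 9 > 8
(1,6): 9 > 6
(2,6): 8 > 6
(3,6): 17 > 6
(4,6): 18 > 6
(5,6): 19 > 6
That's 9 pairs.

9 inversions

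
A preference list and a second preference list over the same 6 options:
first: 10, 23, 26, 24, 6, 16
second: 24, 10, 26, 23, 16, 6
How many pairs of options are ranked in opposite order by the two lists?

Assign each item its position (1..6) in the first ordering, then rewrite the second ordering as that position sequence:
positions: 10→1, 23→2, 26→3, 24→4, 6→5, 16→6
second ordering as positions: [4, 1, 3, 2, 6, 5]
Discordant pairs = inversions in this position sequence.
4: 1, 3, 2 → 3
1: 0
3: 2 → 1
2: 0
6: 5 → 1
5: 0
Total: 3 + 0 + 1 + 0 + 1 + 0 = 5

There are 5 pairs.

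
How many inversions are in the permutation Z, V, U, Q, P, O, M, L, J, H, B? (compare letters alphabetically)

Count, for each position, how many later elements it exceeds:
Z → V, U, Q, P, O, M, L, J, H, B → 10
V → U, Q, P, O, M, L, J, H, B → 9
U → Q, P, O, M, L, J, H, B → 8
Q → P, O, M, L, J, H, B → 7
P → O, M, L, J, H, B → 6
O → M, L, J, H, B → 5
M → L, J, H, B → 4
L → J, H, B → 3
J → H, B → 2
H → B → 1
B → none → 0
Sum: 10 + 9 + 8 + 7 + 6 + 5 + 4 + 3 + 2 + 1 + 0 = 55

55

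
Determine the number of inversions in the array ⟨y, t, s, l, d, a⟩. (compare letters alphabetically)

15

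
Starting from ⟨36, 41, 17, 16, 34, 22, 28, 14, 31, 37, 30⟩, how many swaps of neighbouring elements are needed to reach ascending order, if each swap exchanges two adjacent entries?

Minimum adjacent swaps = number of inversions (each swap of adjacent out-of-order elements removes one inversion and no swap can remove more).
Count inversions — for each element, later elements that are smaller:
36: 17, 16, 34, 22, 28, 14, 31, 30 → 8
41: 17, 16, 34, 22, 28, 14, 31, 37, 30 → 9
17: 16, 14 → 2
16: 14 → 1
34: 22, 28, 14, 31, 30 → 5
22: 14 → 1
28: 14 → 1
14: none → 0
31: 30 → 1
37: 30 → 1
30: none → 0
Total inversions: 8 + 9 + 2 + 1 + 5 + 1 + 1 + 0 + 1 + 1 + 0 = 29

29 swaps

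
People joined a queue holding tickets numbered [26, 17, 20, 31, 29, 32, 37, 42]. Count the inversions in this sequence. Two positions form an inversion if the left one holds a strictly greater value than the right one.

There are 3 inversions.

For each element, count later entries that are smaller:
26 → 17, 20 → 2
17 → none → 0
20 → none → 0
31 → 29 → 1
29 → none → 0
32 → none → 0
37 → none → 0
42 → none → 0
Sum: 2 + 0 + 0 + 1 + 0 + 0 + 0 + 0 = 3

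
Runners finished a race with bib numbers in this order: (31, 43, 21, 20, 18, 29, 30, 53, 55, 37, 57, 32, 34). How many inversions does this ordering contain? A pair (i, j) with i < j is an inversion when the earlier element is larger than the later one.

Count, for each position, how many later elements it exceeds:
31 → 21, 20, 18, 29, 30 → 5
43 → 21, 20, 18, 29, 30, 37, 32, 34 → 8
21 → 20, 18 → 2
20 → 18 → 1
18 → none → 0
29 → none → 0
30 → none → 0
53 → 37, 32, 34 → 3
55 → 37, 32, 34 → 3
37 → 32, 34 → 2
57 → 32, 34 → 2
32 → none → 0
34 → none → 0
Sum: 5 + 8 + 2 + 1 + 0 + 0 + 0 + 3 + 3 + 2 + 2 + 0 + 0 = 26

26 inversions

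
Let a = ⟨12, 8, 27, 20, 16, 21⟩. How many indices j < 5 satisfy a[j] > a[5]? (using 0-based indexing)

1 such element

The element at index 5 is 21.
Elements before it: 12, 8, 27, 20, 16
Those larger than 21: 27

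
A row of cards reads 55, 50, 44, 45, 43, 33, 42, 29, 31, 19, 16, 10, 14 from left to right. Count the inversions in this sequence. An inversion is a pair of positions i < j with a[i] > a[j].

Sweep left to right; for each value list the smaller values that follow it:
55 → 50, 44, 45, 43, 33, 42, 29, 31, 19, 16, 10, 14 → 12
50 → 44, 45, 43, 33, 42, 29, 31, 19, 16, 10, 14 → 11
44 → 43, 33, 42, 29, 31, 19, 16, 10, 14 → 9
45 → 43, 33, 42, 29, 31, 19, 16, 10, 14 → 9
43 → 33, 42, 29, 31, 19, 16, 10, 14 → 8
33 → 29, 31, 19, 16, 10, 14 → 6
42 → 29, 31, 19, 16, 10, 14 → 6
29 → 19, 16, 10, 14 → 4
31 → 19, 16, 10, 14 → 4
19 → 16, 10, 14 → 3
16 → 10, 14 → 2
10 → none → 0
14 → none → 0
Sum: 12 + 11 + 9 + 9 + 8 + 6 + 6 + 4 + 4 + 3 + 2 + 0 + 0 = 74

74 inversions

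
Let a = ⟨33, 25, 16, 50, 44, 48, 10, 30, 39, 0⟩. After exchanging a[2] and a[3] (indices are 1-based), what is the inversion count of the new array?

26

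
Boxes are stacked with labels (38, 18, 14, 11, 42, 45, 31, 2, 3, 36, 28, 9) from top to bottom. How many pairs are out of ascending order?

40 inversions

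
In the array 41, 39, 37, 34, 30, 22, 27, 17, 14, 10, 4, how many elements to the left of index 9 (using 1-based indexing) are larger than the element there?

8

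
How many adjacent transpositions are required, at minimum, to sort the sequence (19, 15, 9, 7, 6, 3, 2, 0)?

28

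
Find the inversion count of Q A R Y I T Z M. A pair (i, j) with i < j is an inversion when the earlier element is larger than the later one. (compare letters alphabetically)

10 inversions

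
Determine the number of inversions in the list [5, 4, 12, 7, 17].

2

Element-by-element contributions:
5: 1
4: 0
12: 1
7: 0
17: 0
Sum: 1 + 0 + 1 + 0 + 0 = 2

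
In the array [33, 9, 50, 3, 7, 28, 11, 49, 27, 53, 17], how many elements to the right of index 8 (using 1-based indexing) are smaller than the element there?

2

The element at index 8 is 49.
Elements after it: 27, 53, 17
Those smaller than 49: 27, 17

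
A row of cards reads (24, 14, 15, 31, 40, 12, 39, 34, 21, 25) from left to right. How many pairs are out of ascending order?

Count, for each position, how many later elements it exceeds:
24: 4
14: 1
15: 1
31: 3
40: 5
12: 0
39: 3
34: 2
21: 0
25: 0
Sum: 4 + 1 + 1 + 3 + 5 + 0 + 3 + 2 + 0 + 0 = 19

19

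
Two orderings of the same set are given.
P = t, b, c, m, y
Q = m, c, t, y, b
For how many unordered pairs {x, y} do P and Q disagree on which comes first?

Assign each item its position (1..5) in the first ordering, then rewrite the second ordering as that position sequence:
positions: t→1, b→2, c→3, m→4, y→5
second ordering as positions: [4, 3, 1, 5, 2]
Discordant pairs = inversions in this position sequence.
4: 3, 1, 2 → 3
3: 1, 2 → 2
1: 0
5: 2 → 1
2: 0
Total: 3 + 2 + 0 + 1 + 0 = 6

Disagreeing pairs: 6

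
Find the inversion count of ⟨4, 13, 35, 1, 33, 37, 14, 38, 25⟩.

Sweep left to right; for each value list the smaller values that follow it:
4 → 1 → 1
13 → 1 → 1
35 → 1, 33, 14, 25 → 4
1 → none → 0
33 → 14, 25 → 2
37 → 14, 25 → 2
14 → none → 0
38 → 25 → 1
25 → none → 0
Sum: 1 + 1 + 4 + 0 + 2 + 2 + 0 + 1 + 0 = 11

11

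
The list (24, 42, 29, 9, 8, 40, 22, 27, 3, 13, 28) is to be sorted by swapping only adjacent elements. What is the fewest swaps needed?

33

Minimum adjacent swaps = number of inversions (each swap of adjacent out-of-order elements removes one inversion and no swap can remove more).
Count inversions — for each element, later elements that are smaller:
24: 9, 8, 22, 3, 13 → 5
42: 29, 9, 8, 40, 22, 27, 3, 13, 28 → 9
29: 9, 8, 22, 27, 3, 13, 28 → 7
9: 8, 3 → 2
8: 3 → 1
40: 22, 27, 3, 13, 28 → 5
22: 3, 13 → 2
27: 3, 13 → 2
3: none → 0
13: none → 0
28: none → 0
Total inversions: 5 + 9 + 7 + 2 + 1 + 5 + 2 + 2 + 0 + 0 + 0 = 33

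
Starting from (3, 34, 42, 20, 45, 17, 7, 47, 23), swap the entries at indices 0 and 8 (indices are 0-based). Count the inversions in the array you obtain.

Positions 0 and 8 hold 3 and 23; after swapping, the array is [23, 34, 42, 20, 45, 17, 7, 47, 3].
Element-by-element contributions:
23: 4
34: 4
42: 4
20: 3
45: 3
17: 2
7: 1
47: 1
3: 0
Sum: 4 + 4 + 4 + 3 + 3 + 2 + 1 + 1 + 0 = 22

22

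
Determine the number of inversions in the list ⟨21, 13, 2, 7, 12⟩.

7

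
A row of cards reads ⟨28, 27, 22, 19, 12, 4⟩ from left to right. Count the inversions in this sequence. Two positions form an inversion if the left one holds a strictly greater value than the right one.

Inversions: 15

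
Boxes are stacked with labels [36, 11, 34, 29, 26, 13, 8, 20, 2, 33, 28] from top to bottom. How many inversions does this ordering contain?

35

Count, for each position, how many later elements it exceeds:
36 → 11, 34, 29, 26, 13, 8, 20, 2, 33, 28 → 10
11 → 8, 2 → 2
34 → 29, 26, 13, 8, 20, 2, 33, 28 → 8
29 → 26, 13, 8, 20, 2, 28 → 6
26 → 13, 8, 20, 2 → 4
13 → 8, 2 → 2
8 → 2 → 1
20 → 2 → 1
2 → none → 0
33 → 28 → 1
28 → none → 0
Sum: 10 + 2 + 8 + 6 + 4 + 2 + 1 + 1 + 0 + 1 + 0 = 35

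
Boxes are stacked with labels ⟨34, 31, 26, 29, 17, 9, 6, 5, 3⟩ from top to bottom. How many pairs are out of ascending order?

Sweep left to right; for each value list the smaller values that follow it:
34: 8
31: 7
26: 5
29: 5
17: 4
9: 3
6: 2
5: 1
3: 0
Sum: 8 + 7 + 5 + 5 + 4 + 3 + 2 + 1 + 0 = 35

35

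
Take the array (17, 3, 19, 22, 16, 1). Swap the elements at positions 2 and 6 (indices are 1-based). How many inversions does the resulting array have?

8 inversions

Positions 2 and 6 hold 3 and 1; after swapping, the array is [17, 1, 19, 22, 16, 3].
For each element, count later entries that are smaller:
17: 3
1: 0
19: 2
22: 2
16: 1
3: 0
Sum: 3 + 0 + 2 + 2 + 1 + 0 = 8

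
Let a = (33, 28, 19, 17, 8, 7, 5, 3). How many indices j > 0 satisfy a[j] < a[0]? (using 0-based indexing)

7

The element at index 0 is 33.
Elements after it: 28, 19, 17, 8, 7, 5, 3
Those smaller than 33: 28, 19, 17, 8, 7, 5, 3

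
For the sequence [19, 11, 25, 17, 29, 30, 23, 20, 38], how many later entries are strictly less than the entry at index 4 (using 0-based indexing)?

2 such elements

The element at index 4 is 29.
Elements after it: 30, 23, 20, 38
Those smaller than 29: 23, 20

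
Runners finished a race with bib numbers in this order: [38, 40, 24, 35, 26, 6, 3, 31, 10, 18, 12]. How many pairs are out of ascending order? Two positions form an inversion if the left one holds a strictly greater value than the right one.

Sweep left to right; for each value list the smaller values that follow it:
38 → 24, 35, 26, 6, 3, 31, 10, 18, 12 → 9
40 → 24, 35, 26, 6, 3, 31, 10, 18, 12 → 9
24 → 6, 3, 10, 18, 12 → 5
35 → 26, 6, 3, 31, 10, 18, 12 → 7
26 → 6, 3, 10, 18, 12 → 5
6 → 3 → 1
3 → none → 0
31 → 10, 18, 12 → 3
10 → none → 0
18 → 12 → 1
12 → none → 0
Sum: 9 + 9 + 5 + 7 + 5 + 1 + 0 + 3 + 0 + 1 + 0 = 40

40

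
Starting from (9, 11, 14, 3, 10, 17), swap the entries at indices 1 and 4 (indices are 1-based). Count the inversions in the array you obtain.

Positions 1 and 4 hold 9 and 3; after swapping, the array is [3, 11, 14, 9, 10, 17].
Sweep left to right; for each value list the smaller values that follow it:
3 → none → 0
11 → 9, 10 → 2
14 → 9, 10 → 2
9 → none → 0
10 → none → 0
17 → none → 0
Sum: 0 + 2 + 2 + 0 + 0 + 0 = 4

4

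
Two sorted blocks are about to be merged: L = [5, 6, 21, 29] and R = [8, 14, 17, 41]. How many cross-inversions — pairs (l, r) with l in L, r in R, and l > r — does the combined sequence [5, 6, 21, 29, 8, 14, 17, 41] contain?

There are 6 split inversions.

For each element r of the right run, count left-run elements greater than r:
r = 8: 21, 29 → 2
r = 14: 21, 29 → 2
r = 17: 21, 29 → 2
r = 41: none → 0
Cross-inversions: 2 + 2 + 2 + 0 = 6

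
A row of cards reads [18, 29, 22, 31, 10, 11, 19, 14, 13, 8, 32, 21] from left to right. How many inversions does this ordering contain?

Element-by-element contributions:
18: 5
29: 8
22: 7
31: 7
10: 1
11: 1
19: 3
14: 2
13: 1
8: 0
32: 1
21: 0
Sum: 5 + 8 + 7 + 7 + 1 + 1 + 3 + 2 + 1 + 0 + 1 + 0 = 36

36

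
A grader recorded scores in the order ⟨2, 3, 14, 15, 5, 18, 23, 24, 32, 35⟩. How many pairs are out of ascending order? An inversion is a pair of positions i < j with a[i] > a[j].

Inversions: 2

Count, for each position, how many later elements it exceeds:
2 → none → 0
3 → none → 0
14 → 5 → 1
15 → 5 → 1
5 → none → 0
18 → none → 0
23 → none → 0
24 → none → 0
32 → none → 0
35 → none → 0
Sum: 0 + 0 + 1 + 1 + 0 + 0 + 0 + 0 + 0 + 0 = 2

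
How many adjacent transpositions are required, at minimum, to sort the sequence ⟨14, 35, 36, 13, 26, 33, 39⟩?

7 adjacent swaps

Minimum adjacent swaps = number of inversions (each swap of adjacent out-of-order elements removes one inversion and no swap can remove more).
Count inversions — for each element, later elements that are smaller:
14: 13 → 1
35: 13, 26, 33 → 3
36: 13, 26, 33 → 3
13: none → 0
26: none → 0
33: none → 0
39: none → 0
Total inversions: 1 + 3 + 3 + 0 + 0 + 0 + 0 = 7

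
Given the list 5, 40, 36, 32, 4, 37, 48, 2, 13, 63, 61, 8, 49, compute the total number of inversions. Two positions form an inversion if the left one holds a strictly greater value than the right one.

31 out-of-order pairs

Sweep left to right; for each value list the smaller values that follow it:
5: 2
40: 7
36: 5
32: 4
4: 1
37: 3
48: 3
2: 0
13: 1
63: 3
61: 2
8: 0
49: 0
Sum: 2 + 7 + 5 + 4 + 1 + 3 + 3 + 0 + 1 + 3 + 2 + 0 + 0 = 31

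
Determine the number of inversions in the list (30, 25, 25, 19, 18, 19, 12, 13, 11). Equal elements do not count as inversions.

Element-by-element contributions:
30: 8
25: 6
25: 6
19: 4
18: 3
19: 3
12: 1
13: 1
11: 0
Sum: 8 + 6 + 6 + 4 + 3 + 3 + 1 + 1 + 0 = 32

32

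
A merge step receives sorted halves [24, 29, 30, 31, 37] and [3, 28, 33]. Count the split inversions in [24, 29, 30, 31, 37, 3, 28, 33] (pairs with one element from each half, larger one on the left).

10

For each element r of the right run, count left-run elements greater than r:
r = 3: 24, 29, 30, 31, 37 → 5
r = 28: 29, 30, 31, 37 → 4
r = 33: 37 → 1
Cross-inversions: 5 + 4 + 1 = 10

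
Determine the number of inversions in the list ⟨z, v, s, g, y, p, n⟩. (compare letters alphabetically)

16 inversions

For each element, count later entries that are smaller:
z: 6
v: 4
s: 3
g: 0
y: 2
p: 1
n: 0
Sum: 6 + 4 + 3 + 0 + 2 + 1 + 0 = 16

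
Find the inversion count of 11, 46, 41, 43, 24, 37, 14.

Count, for each position, how many later elements it exceeds:
11 → none → 0
46 → 41, 43, 24, 37, 14 → 5
41 → 24, 37, 14 → 3
43 → 24, 37, 14 → 3
24 → 14 → 1
37 → 14 → 1
14 → none → 0
Sum: 0 + 5 + 3 + 3 + 1 + 1 + 0 = 13

13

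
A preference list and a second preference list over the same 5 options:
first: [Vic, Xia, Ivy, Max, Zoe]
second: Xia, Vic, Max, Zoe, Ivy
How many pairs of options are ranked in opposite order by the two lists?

3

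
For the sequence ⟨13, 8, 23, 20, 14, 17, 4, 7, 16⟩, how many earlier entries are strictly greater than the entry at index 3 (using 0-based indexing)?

1

The element at index 3 is 20.
Elements before it: 13, 8, 23
Those larger than 20: 23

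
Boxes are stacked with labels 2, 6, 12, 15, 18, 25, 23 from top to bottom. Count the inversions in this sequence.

1

Listing every pair i<j with a[i]>a[j] (using 1-based positions):
(6,7): 25 > 23
That's 1 pair.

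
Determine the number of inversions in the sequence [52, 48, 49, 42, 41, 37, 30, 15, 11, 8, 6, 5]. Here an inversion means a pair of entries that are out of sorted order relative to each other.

Element-by-element contributions:
52 → 48, 49, 42, 41, 37, 30, 15, 11, 8, 6, 5 → 11
48 → 42, 41, 37, 30, 15, 11, 8, 6, 5 → 9
49 → 42, 41, 37, 30, 15, 11, 8, 6, 5 → 9
42 → 41, 37, 30, 15, 11, 8, 6, 5 → 8
41 → 37, 30, 15, 11, 8, 6, 5 → 7
37 → 30, 15, 11, 8, 6, 5 → 6
30 → 15, 11, 8, 6, 5 → 5
15 → 11, 8, 6, 5 → 4
11 → 8, 6, 5 → 3
8 → 6, 5 → 2
6 → 5 → 1
5 → none → 0
Sum: 11 + 9 + 9 + 8 + 7 + 6 + 5 + 4 + 3 + 2 + 1 + 0 = 65

65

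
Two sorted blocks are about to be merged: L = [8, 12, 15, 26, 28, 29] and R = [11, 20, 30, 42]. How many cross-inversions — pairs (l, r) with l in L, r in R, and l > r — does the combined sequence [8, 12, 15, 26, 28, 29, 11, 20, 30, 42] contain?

8 cross-inversions

Count, for every r in R, how many entries of L exceed r:
r = 11: 12, 15, 26, 28, 29 → 5
r = 20: 26, 28, 29 → 3
r = 30: none → 0
r = 42: none → 0
Cross-inversions: 5 + 3 + 0 + 0 = 8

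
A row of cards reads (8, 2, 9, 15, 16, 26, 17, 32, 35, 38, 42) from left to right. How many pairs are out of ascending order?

Out-of-order pairs: 2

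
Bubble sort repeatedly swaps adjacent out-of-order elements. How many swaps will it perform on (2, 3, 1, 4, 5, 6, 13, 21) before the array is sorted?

Each adjacent swap fixes exactly one inversion, so the minimum swap count equals the number of inversions.
Count inversions — for each element, later elements that are smaller:
2: 1 → 1
3: 1 → 1
1: none → 0
4: none → 0
5: none → 0
6: none → 0
13: none → 0
21: none → 0
Total inversions: 1 + 1 + 0 + 0 + 0 + 0 + 0 + 0 = 2

2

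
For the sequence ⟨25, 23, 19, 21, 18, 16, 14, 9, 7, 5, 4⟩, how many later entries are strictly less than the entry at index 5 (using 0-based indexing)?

5

The element at index 5 is 16.
Elements after it: 14, 9, 7, 5, 4
Those smaller than 16: 14, 9, 7, 5, 4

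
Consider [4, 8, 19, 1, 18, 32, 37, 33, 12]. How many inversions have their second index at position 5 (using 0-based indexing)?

The element at index 5 is 32.
Elements before it: 4, 8, 19, 1, 18
None of them are larger than 32.

0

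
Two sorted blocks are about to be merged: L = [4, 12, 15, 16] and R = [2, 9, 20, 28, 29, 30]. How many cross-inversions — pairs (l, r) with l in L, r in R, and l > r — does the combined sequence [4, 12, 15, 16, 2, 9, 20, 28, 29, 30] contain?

Take each right-half value and tally the left-half values above it:
r = 2: 4, 12, 15, 16 → 4
r = 9: 12, 15, 16 → 3
r = 20: none → 0
r = 28: none → 0
r = 29: none → 0
r = 30: none → 0
Cross-inversions: 4 + 3 + 0 + 0 + 0 + 0 = 7

7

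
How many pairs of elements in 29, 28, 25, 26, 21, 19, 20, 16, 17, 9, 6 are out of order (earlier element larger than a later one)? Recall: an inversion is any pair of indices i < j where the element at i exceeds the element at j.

Out-of-order pairs: 52

Element-by-element contributions:
29 → 28, 25, 26, 21, 19, 20, 16, 17, 9, 6 → 10
28 → 25, 26, 21, 19, 20, 16, 17, 9, 6 → 9
25 → 21, 19, 20, 16, 17, 9, 6 → 7
26 → 21, 19, 20, 16, 17, 9, 6 → 7
21 → 19, 20, 16, 17, 9, 6 → 6
19 → 16, 17, 9, 6 → 4
20 → 16, 17, 9, 6 → 4
16 → 9, 6 → 2
17 → 9, 6 → 2
9 → 6 → 1
6 → none → 0
Sum: 10 + 9 + 7 + 7 + 6 + 4 + 4 + 2 + 2 + 1 + 0 = 52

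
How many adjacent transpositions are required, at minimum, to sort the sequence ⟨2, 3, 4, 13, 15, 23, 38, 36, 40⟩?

The minimum number of adjacent swaps to sort an array equals its inversion count, since every such swap removes exactly one inversion.
Count inversions — for each element, later elements that are smaller:
2: none → 0
3: none → 0
4: none → 0
13: none → 0
15: none → 0
23: none → 0
38: 36 → 1
36: none → 0
40: none → 0
Total inversions: 0 + 0 + 0 + 0 + 0 + 0 + 1 + 0 + 0 = 1

1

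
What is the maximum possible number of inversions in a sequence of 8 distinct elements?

28 inversions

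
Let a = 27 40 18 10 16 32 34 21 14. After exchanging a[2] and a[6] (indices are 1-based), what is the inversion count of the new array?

20 inversions

Positions 2 and 6 hold 40 and 32; after swapping, the array is [27, 32, 18, 10, 16, 40, 34, 21, 14].
Count, for each position, how many later elements it exceeds:
27 → 18, 10, 16, 21, 14 → 5
32 → 18, 10, 16, 21, 14 → 5
18 → 10, 16, 14 → 3
10 → none → 0
16 → 14 → 1
40 → 34, 21, 14 → 3
34 → 21, 14 → 2
21 → 14 → 1
14 → none → 0
Sum: 5 + 5 + 3 + 0 + 1 + 3 + 2 + 1 + 0 = 20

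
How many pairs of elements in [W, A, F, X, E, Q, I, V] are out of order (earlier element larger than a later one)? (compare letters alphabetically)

12 inversions

Sweep left to right; for each value list the smaller values that follow it:
W → A, F, E, Q, I, V → 6
A → none → 0
F → E → 1
X → E, Q, I, V → 4
E → none → 0
Q → I → 1
I → none → 0
V → none → 0
Sum: 6 + 0 + 1 + 4 + 0 + 1 + 0 + 0 = 12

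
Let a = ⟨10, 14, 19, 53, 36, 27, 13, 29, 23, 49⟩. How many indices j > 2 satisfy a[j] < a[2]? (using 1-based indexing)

The element at index 2 is 14.
Elements after it: 19, 53, 36, 27, 13, 29, 23, 49
Those smaller than 14: 13

1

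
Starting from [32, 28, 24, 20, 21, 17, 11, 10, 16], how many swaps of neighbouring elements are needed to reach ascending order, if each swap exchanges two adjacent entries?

The minimum number of adjacent swaps to sort an array equals its inversion count, since every such swap removes exactly one inversion.
Count inversions — for each element, later elements that are smaller:
32: 28, 24, 20, 21, 17, 11, 10, 16 → 8
28: 24, 20, 21, 17, 11, 10, 16 → 7
24: 20, 21, 17, 11, 10, 16 → 6
20: 17, 11, 10, 16 → 4
21: 17, 11, 10, 16 → 4
17: 11, 10, 16 → 3
11: 10 → 1
10: none → 0
16: none → 0
Total inversions: 8 + 7 + 6 + 4 + 4 + 3 + 1 + 0 + 0 = 33

Adjacent swaps: 33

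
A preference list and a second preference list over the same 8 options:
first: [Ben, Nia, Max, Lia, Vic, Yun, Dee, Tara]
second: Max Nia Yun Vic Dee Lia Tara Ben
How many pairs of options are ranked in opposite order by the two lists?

12

Assign each item its position (1..8) in the first ordering, then rewrite the second ordering as that position sequence:
positions: Ben→1, Nia→2, Max→3, Lia→4, Vic→5, Yun→6, Dee→7, Tara→8
second ordering as positions: [3, 2, 6, 5, 7, 4, 8, 1]
Discordant pairs = inversions in this position sequence.
3: 2, 1 → 2
2: 1 → 1
6: 5, 4, 1 → 3
5: 4, 1 → 2
7: 4, 1 → 2
4: 1 → 1
8: 1 → 1
1: 0
Total: 2 + 1 + 3 + 2 + 2 + 1 + 1 + 0 = 12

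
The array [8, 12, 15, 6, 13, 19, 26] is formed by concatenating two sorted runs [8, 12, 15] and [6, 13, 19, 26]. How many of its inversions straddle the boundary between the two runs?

4 cross-inversions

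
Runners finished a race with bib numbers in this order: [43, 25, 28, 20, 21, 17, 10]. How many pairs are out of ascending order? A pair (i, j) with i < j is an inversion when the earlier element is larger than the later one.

19

Element-by-element contributions:
43: 6
25: 4
28: 4
20: 2
21: 2
17: 1
10: 0
Sum: 6 + 4 + 4 + 2 + 2 + 1 + 0 = 19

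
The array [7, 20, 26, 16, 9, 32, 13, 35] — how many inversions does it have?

9

Element-by-element contributions:
7 → none → 0
20 → 16, 9, 13 → 3
26 → 16, 9, 13 → 3
16 → 9, 13 → 2
9 → none → 0
32 → 13 → 1
13 → none → 0
35 → none → 0
Sum: 0 + 3 + 3 + 2 + 0 + 1 + 0 + 0 = 9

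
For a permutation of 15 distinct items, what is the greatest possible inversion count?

The maximum occurs when the array is in strictly decreasing order: every one of the C(15, 2) pairs is inverted.
C(15, 2) = 15·14/2 = 105

Inversions: 105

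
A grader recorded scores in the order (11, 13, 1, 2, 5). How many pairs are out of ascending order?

6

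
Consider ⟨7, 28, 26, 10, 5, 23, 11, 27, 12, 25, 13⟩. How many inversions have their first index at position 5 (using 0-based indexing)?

The element at index 5 is 23.
Elements after it: 11, 27, 12, 25, 13
Those smaller than 23: 11, 12, 13

3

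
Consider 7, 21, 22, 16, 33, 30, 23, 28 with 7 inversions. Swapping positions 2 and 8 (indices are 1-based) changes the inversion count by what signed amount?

+5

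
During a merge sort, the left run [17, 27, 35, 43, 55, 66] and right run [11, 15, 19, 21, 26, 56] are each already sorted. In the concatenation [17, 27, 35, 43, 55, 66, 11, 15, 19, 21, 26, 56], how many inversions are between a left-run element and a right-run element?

28 split inversions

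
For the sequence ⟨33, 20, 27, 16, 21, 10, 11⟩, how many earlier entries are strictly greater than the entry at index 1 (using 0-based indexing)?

1

The element at index 1 is 20.
Elements before it: 33
Those larger than 20: 33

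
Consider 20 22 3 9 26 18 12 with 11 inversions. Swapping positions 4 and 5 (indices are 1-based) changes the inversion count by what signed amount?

+1

Positions 4 and 5 hold 9 and 26; after swapping, the array is [20, 22, 3, 26, 9, 18, 12].
Sweep left to right; for each value list the smaller values that follow it:
20 → 3, 9, 18, 12 → 4
22 → 3, 9, 18, 12 → 4
3 → none → 0
26 → 9, 18, 12 → 3
9 → none → 0
18 → 12 → 1
12 → none → 0
Sum: 4 + 4 + 0 + 3 + 0 + 1 + 0 = 12
Change: 12 − 11 = +1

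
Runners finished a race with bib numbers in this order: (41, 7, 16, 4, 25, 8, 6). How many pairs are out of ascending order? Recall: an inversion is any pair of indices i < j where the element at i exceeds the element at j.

Count, for each position, how many later elements it exceeds:
41: 6
7: 2
16: 3
4: 0
25: 2
8: 1
6: 0
Sum: 6 + 2 + 3 + 0 + 2 + 1 + 0 = 14

14 out-of-order pairs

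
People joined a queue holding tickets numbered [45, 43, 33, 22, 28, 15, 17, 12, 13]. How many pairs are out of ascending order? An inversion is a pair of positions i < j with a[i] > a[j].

33

Sweep left to right; for each value list the smaller values that follow it:
45 → 43, 33, 22, 28, 15, 17, 12, 13 → 8
43 → 33, 22, 28, 15, 17, 12, 13 → 7
33 → 22, 28, 15, 17, 12, 13 → 6
22 → 15, 17, 12, 13 → 4
28 → 15, 17, 12, 13 → 4
15 → 12, 13 → 2
17 → 12, 13 → 2
12 → none → 0
13 → none → 0
Sum: 8 + 7 + 6 + 4 + 4 + 2 + 2 + 0 + 0 = 33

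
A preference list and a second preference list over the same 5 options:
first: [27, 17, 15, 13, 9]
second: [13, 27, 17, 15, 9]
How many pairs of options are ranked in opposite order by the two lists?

Assign each item its position (1..5) in the first ordering, then rewrite the second ordering as that position sequence:
positions: 27→1, 17→2, 15→3, 13→4, 9→5
second ordering as positions: [4, 1, 2, 3, 5]
Discordant pairs = inversions in this position sequence.
4: 1, 2, 3 → 3
1: 0
2: 0
3: 0
5: 0
Total: 3 + 0 + 0 + 0 + 0 = 3

3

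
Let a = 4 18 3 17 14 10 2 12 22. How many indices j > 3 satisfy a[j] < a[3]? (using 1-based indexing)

1

The element at index 3 is 3.
Elements after it: 17, 14, 10, 2, 12, 22
Those smaller than 3: 2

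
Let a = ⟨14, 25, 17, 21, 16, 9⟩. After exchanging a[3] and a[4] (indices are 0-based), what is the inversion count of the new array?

Positions 3 and 4 hold 21 and 16; after swapping, the array is [14, 25, 17, 16, 21, 9].
For each element, count later entries that are smaller:
14 → 9 → 1
25 → 17, 16, 21, 9 → 4
17 → 16, 9 → 2
16 → 9 → 1
21 → 9 → 1
9 → none → 0
Sum: 1 + 4 + 2 + 1 + 1 + 0 = 9

9 inversions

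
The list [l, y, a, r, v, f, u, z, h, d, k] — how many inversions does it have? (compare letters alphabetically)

For each element, count later entries that are smaller:
l: 5
y: 8
a: 0
r: 4
v: 5
f: 1
u: 3
z: 3
h: 1
d: 0
k: 0
Sum: 5 + 8 + 0 + 4 + 5 + 1 + 3 + 3 + 1 + 0 + 0 = 30

30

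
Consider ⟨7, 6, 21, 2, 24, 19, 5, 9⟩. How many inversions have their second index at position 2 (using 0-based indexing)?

0 such elements

The element at index 2 is 21.
Elements before it: 7, 6
None of them are larger than 21.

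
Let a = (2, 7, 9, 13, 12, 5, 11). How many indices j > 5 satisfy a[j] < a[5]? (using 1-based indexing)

2 such elements

The element at index 5 is 12.
Elements after it: 5, 11
Those smaller than 12: 5, 11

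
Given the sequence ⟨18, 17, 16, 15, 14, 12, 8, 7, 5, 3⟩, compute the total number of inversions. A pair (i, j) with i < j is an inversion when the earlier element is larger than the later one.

Count, for each position, how many later elements it exceeds:
18 → 17, 16, 15, 14, 12, 8, 7, 5, 3 → 9
17 → 16, 15, 14, 12, 8, 7, 5, 3 → 8
16 → 15, 14, 12, 8, 7, 5, 3 → 7
15 → 14, 12, 8, 7, 5, 3 → 6
14 → 12, 8, 7, 5, 3 → 5
12 → 8, 7, 5, 3 → 4
8 → 7, 5, 3 → 3
7 → 5, 3 → 2
5 → 3 → 1
3 → none → 0
Sum: 9 + 8 + 7 + 6 + 5 + 4 + 3 + 2 + 1 + 0 = 45

45 inversions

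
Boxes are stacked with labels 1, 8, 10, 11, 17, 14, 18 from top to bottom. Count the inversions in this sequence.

Out-of-order index pairs (1-indexed):
(5,6): 17 > 14
That's 1 pair.

1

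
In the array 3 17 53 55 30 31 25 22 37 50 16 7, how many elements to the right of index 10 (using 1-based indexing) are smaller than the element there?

The element at index 10 is 50.
Elements after it: 16, 7
Those smaller than 50: 16, 7

2 such elements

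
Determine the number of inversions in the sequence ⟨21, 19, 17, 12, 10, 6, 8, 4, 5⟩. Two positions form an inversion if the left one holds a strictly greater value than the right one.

Sweep left to right; for each value list the smaller values that follow it:
21: 8
19: 7
17: 6
12: 5
10: 4
6: 2
8: 2
4: 0
5: 0
Sum: 8 + 7 + 6 + 5 + 4 + 2 + 2 + 0 + 0 = 34

Inversions: 34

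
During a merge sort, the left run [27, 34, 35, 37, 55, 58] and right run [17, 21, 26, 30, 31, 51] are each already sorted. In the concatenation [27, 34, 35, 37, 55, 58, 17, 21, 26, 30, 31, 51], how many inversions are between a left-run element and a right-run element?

Take each right-half value and tally the left-half values above it:
r = 17: 27, 34, 35, 37, 55, 58 → 6
r = 21: 27, 34, 35, 37, 55, 58 → 6
r = 26: 27, 34, 35, 37, 55, 58 → 6
r = 30: 34, 35, 37, 55, 58 → 5
r = 31: 34, 35, 37, 55, 58 → 5
r = 51: 55, 58 → 2
Cross-inversions: 6 + 6 + 6 + 5 + 5 + 2 = 30

Split inversions: 30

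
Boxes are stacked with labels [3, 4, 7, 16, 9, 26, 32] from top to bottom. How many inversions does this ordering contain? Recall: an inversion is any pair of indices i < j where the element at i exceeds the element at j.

Inversions: 1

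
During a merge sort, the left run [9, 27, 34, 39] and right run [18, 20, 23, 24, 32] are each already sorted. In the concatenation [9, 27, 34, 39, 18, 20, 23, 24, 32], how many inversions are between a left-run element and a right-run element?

For each element r of the right run, count left-run elements greater than r:
r = 18: 27, 34, 39 → 3
r = 20: 27, 34, 39 → 3
r = 23: 27, 34, 39 → 3
r = 24: 27, 34, 39 → 3
r = 32: 34, 39 → 2
Cross-inversions: 3 + 3 + 3 + 3 + 2 = 14

14 split inversions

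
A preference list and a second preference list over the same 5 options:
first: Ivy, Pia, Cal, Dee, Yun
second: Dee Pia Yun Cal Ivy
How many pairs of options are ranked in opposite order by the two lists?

7

Assign each item its position (1..5) in the first ordering, then rewrite the second ordering as that position sequence:
positions: Ivy→1, Pia→2, Cal→3, Dee→4, Yun→5
second ordering as positions: [4, 2, 5, 3, 1]
Discordant pairs = inversions in this position sequence.
4: 2, 3, 1 → 3
2: 1 → 1
5: 3, 1 → 2
3: 1 → 1
1: 0
Total: 3 + 1 + 2 + 1 + 0 = 7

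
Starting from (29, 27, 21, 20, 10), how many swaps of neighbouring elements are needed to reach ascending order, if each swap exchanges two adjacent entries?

There are 10 adjacent swaps.

The minimum number of adjacent swaps to sort an array equals its inversion count, since every such swap removes exactly one inversion.
Count inversions — for each element, later elements that are smaller:
29: 27, 21, 20, 10 → 4
27: 21, 20, 10 → 3
21: 20, 10 → 2
20: 10 → 1
10: none → 0
Total inversions: 4 + 3 + 2 + 1 + 0 = 10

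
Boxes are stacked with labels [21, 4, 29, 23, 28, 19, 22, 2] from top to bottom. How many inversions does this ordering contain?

Sweep left to right; for each value list the smaller values that follow it:
21: 3
4: 1
29: 5
23: 3
28: 3
19: 1
22: 1
2: 0
Sum: 3 + 1 + 5 + 3 + 3 + 1 + 1 + 0 = 17

17 out-of-order pairs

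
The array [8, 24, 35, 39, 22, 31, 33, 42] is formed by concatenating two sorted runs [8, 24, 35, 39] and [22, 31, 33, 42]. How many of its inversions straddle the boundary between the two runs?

There are 7 split inversions.

Take each right-half value and tally the left-half values above it:
r = 22: 24, 35, 39 → 3
r = 31: 35, 39 → 2
r = 33: 35, 39 → 2
r = 42: none → 0
Cross-inversions: 3 + 2 + 2 + 0 = 7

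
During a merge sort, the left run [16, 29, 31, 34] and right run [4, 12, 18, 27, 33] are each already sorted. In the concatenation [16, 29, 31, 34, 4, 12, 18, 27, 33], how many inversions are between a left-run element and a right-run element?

15

For each element r of the right run, count left-run elements greater than r:
r = 4: 16, 29, 31, 34 → 4
r = 12: 16, 29, 31, 34 → 4
r = 18: 29, 31, 34 → 3
r = 27: 29, 31, 34 → 3
r = 33: 34 → 1
Cross-inversions: 4 + 4 + 3 + 3 + 1 = 15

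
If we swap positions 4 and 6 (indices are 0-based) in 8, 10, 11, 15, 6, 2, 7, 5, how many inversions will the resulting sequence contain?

20 inversions

Positions 4 and 6 hold 6 and 7; after swapping, the array is [8, 10, 11, 15, 7, 2, 6, 5].
Sweep left to right; for each value list the smaller values that follow it:
8: 4
10: 4
11: 4
15: 4
7: 3
2: 0
6: 1
5: 0
Sum: 4 + 4 + 4 + 4 + 3 + 0 + 1 + 0 = 20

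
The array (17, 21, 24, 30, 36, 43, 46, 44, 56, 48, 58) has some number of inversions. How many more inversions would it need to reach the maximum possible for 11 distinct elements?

Maximum inversions for 11 distinct elements is C(11, 2) = 11·10/2 = 55.
Current inversions — for each element, count later smaller elements:
17: 0
21: 0
24: 0
30: 0
36: 0
43: 0
46: 1
44: 0
56: 1
48: 0
58: 0
Current total: 0 + 0 + 0 + 0 + 0 + 0 + 1 + 0 + 1 + 0 + 0 = 2
Shortfall: 55 − 2 = 53

53 inversions short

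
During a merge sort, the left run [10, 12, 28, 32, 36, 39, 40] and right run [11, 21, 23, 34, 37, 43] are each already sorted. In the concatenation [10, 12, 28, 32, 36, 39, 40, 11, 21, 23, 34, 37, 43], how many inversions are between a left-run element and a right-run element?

21 cross-inversions

Take each right-half value and tally the left-half values above it:
r = 11: 12, 28, 32, 36, 39, 40 → 6
r = 21: 28, 32, 36, 39, 40 → 5
r = 23: 28, 32, 36, 39, 40 → 5
r = 34: 36, 39, 40 → 3
r = 37: 39, 40 → 2
r = 43: none → 0
Cross-inversions: 6 + 5 + 5 + 3 + 2 + 0 = 21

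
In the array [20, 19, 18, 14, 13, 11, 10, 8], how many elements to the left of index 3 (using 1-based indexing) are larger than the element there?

The element at index 3 is 18.
Elements before it: 20, 19
Those larger than 18: 20, 19

2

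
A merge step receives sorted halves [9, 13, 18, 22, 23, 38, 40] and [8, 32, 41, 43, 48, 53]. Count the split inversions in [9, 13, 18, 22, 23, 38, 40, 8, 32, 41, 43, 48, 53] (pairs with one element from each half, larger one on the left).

9 cross-inversions

For each element r of the right run, count left-run elements greater than r:
r = 8: 9, 13, 18, 22, 23, 38, 40 → 7
r = 32: 38, 40 → 2
r = 41: none → 0
r = 43: none → 0
r = 48: none → 0
r = 53: none → 0
Cross-inversions: 7 + 2 + 0 + 0 + 0 + 0 = 9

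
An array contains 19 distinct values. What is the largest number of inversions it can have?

Inversions: 171

A reversed (strictly descending) arrangement makes every pair an inversion, giving C(19, 2) inversions.
C(19, 2) = 19·18/2 = 171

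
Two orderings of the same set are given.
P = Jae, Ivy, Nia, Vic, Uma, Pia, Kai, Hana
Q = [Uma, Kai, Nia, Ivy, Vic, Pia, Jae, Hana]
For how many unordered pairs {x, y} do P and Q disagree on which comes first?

14 disagreeing pairs

Assign each item its position (1..8) in the first ordering, then rewrite the second ordering as that position sequence:
positions: Jae→1, Ivy→2, Nia→3, Vic→4, Uma→5, Pia→6, Kai→7, Hana→8
second ordering as positions: [5, 7, 3, 2, 4, 6, 1, 8]
Discordant pairs = inversions in this position sequence.
5: 3, 2, 4, 1 → 4
7: 3, 2, 4, 6, 1 → 5
3: 2, 1 → 2
2: 1 → 1
4: 1 → 1
6: 1 → 1
1: 0
8: 0
Total: 4 + 5 + 2 + 1 + 1 + 1 + 0 + 0 = 14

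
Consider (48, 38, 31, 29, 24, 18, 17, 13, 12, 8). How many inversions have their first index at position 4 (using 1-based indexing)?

6

The element at index 4 is 29.
Elements after it: 24, 18, 17, 13, 12, 8
Those smaller than 29: 24, 18, 17, 13, 12, 8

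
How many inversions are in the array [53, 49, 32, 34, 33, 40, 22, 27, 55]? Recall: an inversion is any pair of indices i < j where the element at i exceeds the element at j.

22

Element-by-element contributions:
53 → 49, 32, 34, 33, 40, 22, 27 → 7
49 → 32, 34, 33, 40, 22, 27 → 6
32 → 22, 27 → 2
34 → 33, 22, 27 → 3
33 → 22, 27 → 2
40 → 22, 27 → 2
22 → none → 0
27 → none → 0
55 → none → 0
Sum: 7 + 6 + 2 + 3 + 2 + 2 + 0 + 0 + 0 = 22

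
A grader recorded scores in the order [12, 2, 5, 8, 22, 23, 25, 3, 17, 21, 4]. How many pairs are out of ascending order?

For each element, count later entries that are smaller:
12: 5
2: 0
5: 2
8: 2
22: 4
23: 4
25: 4
3: 0
17: 1
21: 1
4: 0
Sum: 5 + 0 + 2 + 2 + 4 + 4 + 4 + 0 + 1 + 1 + 0 = 23

There are 23 inversions.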